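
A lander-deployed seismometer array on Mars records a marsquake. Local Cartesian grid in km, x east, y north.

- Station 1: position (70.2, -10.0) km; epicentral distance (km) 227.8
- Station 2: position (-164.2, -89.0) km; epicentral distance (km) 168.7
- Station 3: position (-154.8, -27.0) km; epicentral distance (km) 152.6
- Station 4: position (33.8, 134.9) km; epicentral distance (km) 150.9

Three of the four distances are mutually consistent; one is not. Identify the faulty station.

Solve using three stations at a time. Using Station 1, Station 3, Station 4 (subtract circle equations pairwise → linear system) gives (x, y) ≈ (-116.4, 120.6).
Distances from that point to each station vs reported:
  Station 1: calculated 227.8 vs reported 227.8 → residual 0.0 km
  Station 2: calculated 215.0 vs reported 168.7 → residual 46.3 km
  Station 3: calculated 152.6 vs reported 152.6 → residual 0.0 km
  Station 4: calculated 150.9 vs reported 150.9 → residual 0.0 km
Station 1, Station 3, Station 4 are mutually consistent (residuals ≈ 0); Station 2 is off by 46.3 km.

Station 2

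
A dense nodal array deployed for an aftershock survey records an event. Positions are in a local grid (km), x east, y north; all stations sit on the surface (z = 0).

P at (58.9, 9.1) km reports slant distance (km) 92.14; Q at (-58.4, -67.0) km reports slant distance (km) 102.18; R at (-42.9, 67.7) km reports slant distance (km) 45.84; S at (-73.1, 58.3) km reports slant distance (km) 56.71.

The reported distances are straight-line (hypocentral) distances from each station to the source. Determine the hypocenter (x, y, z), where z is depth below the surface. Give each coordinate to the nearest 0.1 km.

(-28.9, 28.8, 19.8)

Each station gives a sphere (x−x_i)² + (y−y_i)² + z² = d_i² (stations at z=0).
Subtracting the P sphere from Q and R: z² cancels, leaving linear equations in x and y:
-234.6 x − 152.2 y = 2396.57
-203.6 x + 117.2 y = 9260.15
Solving: x ≈ -28.902, y ≈ 28.803 km (keep extra digits for the depth step; rounded: -28.9, 28.8).
Then from the P sphere: z² = 92.14² − (x − 58.9)² − (y − 9.1)² with x = -28.902, y = 28.803, so z ≈ 19.809 ≈ 19.8 km.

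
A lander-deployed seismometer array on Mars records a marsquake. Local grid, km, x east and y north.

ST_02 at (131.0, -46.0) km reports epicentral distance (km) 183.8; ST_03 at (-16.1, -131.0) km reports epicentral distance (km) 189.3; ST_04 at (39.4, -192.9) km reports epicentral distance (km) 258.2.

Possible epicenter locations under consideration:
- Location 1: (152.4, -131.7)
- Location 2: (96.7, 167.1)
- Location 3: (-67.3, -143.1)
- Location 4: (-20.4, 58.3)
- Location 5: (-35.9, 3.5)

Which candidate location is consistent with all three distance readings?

Location 4

For each candidate, compare |candidate − station| to the reported distance:
Location 1: residuals ST_02 95.5, ST_03 20.8, ST_04 129.7 → max 129.7 km
Location 2: residuals ST_02 32.0, ST_03 129.4, ST_04 106.3 → max 129.4 km
Location 3: residuals ST_02 37.0, ST_03 136.7, ST_04 140.5 → max 140.5 km
Location 4: residuals ST_02 0.0, ST_03 0.0, ST_04 0.0 → max 0.0 km
Location 5: residuals ST_02 9.7, ST_03 53.4, ST_04 47.9 → max 53.4 km
Only Location 4 has all residuals ≈ 0.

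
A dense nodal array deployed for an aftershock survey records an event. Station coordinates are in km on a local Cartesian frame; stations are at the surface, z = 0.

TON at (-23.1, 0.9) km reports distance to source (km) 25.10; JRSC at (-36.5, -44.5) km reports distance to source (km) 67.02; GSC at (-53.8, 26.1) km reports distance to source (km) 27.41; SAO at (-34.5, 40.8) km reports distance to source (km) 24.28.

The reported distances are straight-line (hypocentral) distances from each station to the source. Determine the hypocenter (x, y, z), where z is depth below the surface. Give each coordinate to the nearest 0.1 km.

x ≈ -30.4 km, y ≈ 20.9 km, depth ≈ 13.3 km

Each station gives a sphere (x−x_i)² + (y−y_i)² + z² = d_i² (stations at z=0).
Subtracting the TON sphere from JRSC and GSC: z² cancels, leaving linear equations in x and y:
-26.8 x − 90.8 y = -1083.59
-61.4 x + 50.4 y = 2919.93
Solving: x ≈ -30.396, y ≈ 20.905 km (keep extra digits for the depth step; rounded: -30.4, 20.9).
Then from the TON sphere: z² = 25.10² − (x + 23.1)² − (y − 0.9)² with x = -30.396, y = 20.905, so z ≈ 13.288 ≈ 13.3 km.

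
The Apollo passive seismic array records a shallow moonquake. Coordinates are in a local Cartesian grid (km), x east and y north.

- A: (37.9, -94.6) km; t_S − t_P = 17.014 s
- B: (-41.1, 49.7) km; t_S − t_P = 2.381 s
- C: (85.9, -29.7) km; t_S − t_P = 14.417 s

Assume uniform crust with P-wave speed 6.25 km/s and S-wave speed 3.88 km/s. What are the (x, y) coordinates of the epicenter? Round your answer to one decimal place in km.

Distance from S−P lag: d = Δt · v_P v_S / (v_P − v_S) = Δt · (6.25·3.88)/(6.25−3.88) ≈ 10.2321·Δt.
So d_A = 174.09, d_B = 24.36, d_C = 147.52 km.
Circle about each station: (x − 37.9)² + (y + 94.6)² = 174.09²; (x + 41.1)² + (y − 49.7)² = 24.36²; (x − 85.9)² + (y + 29.7)² = 147.52².
Subtracting the A equation from the B and C equations removes the quadratic terms:
-158.0 x + 288.6 y = 23487.65
96.0 x + 129.8 y = 6420.51
Solving the 2×2 system: x ≈ -24.8, y ≈ 67.8 km.
Check against A (with the unrounded x, y): √((x − 37.9)²+(y + 94.6)²) = 174.09 ≈ 174.09 km. ✓

x ≈ -24.8 km, y ≈ 67.8 km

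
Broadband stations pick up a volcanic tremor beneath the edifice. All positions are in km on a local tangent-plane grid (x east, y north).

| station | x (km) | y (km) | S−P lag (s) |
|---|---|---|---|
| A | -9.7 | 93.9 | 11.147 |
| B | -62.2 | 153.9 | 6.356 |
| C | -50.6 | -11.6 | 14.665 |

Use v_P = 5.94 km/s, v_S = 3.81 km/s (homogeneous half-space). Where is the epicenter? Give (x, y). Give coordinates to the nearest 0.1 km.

Distance from S−P lag: d = Δt · v_P v_S / (v_P − v_S) = Δt · (5.94·3.81)/(5.94−3.81) ≈ 10.6251·Δt.
So d_A = 118.44, d_B = 67.53, d_C = 155.82 km.
Circle about each station: (x + 9.7)² + (y − 93.9)² = 118.44²; (x + 62.2)² + (y − 153.9)² = 67.53²; (x + 50.6)² + (y + 11.6)² = 155.82².
Subtracting pairs of circle equations eliminates x²+y² and gives linear equations (the radical axes):
-105.0 x + 120.0 y = 28110.48
-81.8 x − 211.0 y = -16468.22
Solving the 2×2 system: x ≈ -123.7, y ≈ 126.0 km.
Check against A (with the unrounded x, y): √((x + 9.7)²+(y − 93.9)²) = 118.44 ≈ 118.44 km. ✓

x ≈ -123.7 km, y ≈ 126.0 km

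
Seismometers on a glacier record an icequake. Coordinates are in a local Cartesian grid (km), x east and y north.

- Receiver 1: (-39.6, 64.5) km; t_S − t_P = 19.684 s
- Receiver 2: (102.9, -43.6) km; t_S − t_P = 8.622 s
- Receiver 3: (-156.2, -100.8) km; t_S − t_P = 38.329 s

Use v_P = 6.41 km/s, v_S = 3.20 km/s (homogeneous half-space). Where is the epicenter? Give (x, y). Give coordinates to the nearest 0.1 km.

Distance from S−P lag: d = Δt · v_P v_S / (v_P − v_S) = Δt · (6.41·3.20)/(6.41−3.20) ≈ 6.3900·Δt.
So d_Receiver 1 = 125.78, d_Receiver 2 = 55.09, d_Receiver 3 = 244.92 km.
Circle about each station: (x + 39.6)² + (y − 64.5)² = 125.78²; (x − 102.9)² + (y + 43.6)² = 55.09²; (x + 156.2)² + (y + 100.8)² = 244.92².
Subtracting the Receiver 1 equation from the Receiver 2 and Receiver 3 equations removes the quadratic terms:
285.0 x − 216.2 y = 19546.66
-233.2 x − 330.6 y = -15334.53
Solving the 2×2 system: x ≈ 67.6, y ≈ -1.3 km.

67.6 km east, -1.3 km north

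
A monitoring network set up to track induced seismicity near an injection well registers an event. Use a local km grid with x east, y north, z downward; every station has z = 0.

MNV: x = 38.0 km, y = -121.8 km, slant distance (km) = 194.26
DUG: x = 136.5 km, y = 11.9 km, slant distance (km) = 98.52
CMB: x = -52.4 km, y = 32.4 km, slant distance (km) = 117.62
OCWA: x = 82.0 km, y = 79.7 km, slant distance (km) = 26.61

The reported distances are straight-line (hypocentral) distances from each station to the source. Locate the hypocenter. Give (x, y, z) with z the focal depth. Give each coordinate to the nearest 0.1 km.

Each station gives a sphere (x−x_i)² + (y−y_i)² + z² = d_i² (stations at z=0).
Subtracting the MNV sphere from DUG and CMB: z² cancels, leaving linear equations in x and y:
197.0 x + 267.4 y = 30525.38
-180.8 x + 308.4 y = 11418.76
Solving: x ≈ 58.301, y ≈ 71.205 km (keep extra digits for the depth step; rounded: 58.3, 71.2).
Then from the MNV sphere: z² = 194.26² − (x − 38.0)² − (y + 121.8)² with x = 58.301, y = 71.205, so z ≈ 8.596 ≈ 8.6 km.

(58.3, 71.2, 8.6)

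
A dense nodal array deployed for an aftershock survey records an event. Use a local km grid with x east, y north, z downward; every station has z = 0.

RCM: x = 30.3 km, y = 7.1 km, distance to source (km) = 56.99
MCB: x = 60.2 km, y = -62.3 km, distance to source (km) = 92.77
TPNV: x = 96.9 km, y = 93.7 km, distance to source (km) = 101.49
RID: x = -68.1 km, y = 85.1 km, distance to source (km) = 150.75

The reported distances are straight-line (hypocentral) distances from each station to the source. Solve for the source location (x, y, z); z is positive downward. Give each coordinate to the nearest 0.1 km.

x ≈ 55.9 km, y ≈ 15.6 km, depth ≈ 50.2 km

Each station gives a sphere (x−x_i)² + (y−y_i)² + z² = d_i² (stations at z=0).
Subtracting the RCM sphere from MCB and TPNV: z² cancels, leaving linear equations in x and y:
59.8 x − 138.8 y = 1178.42
133.2 x + 173.2 y = 10148.44
Solving: x ≈ 55.908, y ≈ 15.597 km (keep extra digits for the depth step; rounded: 55.9, 15.6).
Then from the RCM sphere: z² = 56.99² − (x − 30.3)² − (y − 7.1)² with x = 55.908, y = 15.597, so z ≈ 50.199 ≈ 50.2 km.
Check against RID (with the unrounded solution): distance 150.76 ≈ 150.75 km. ✓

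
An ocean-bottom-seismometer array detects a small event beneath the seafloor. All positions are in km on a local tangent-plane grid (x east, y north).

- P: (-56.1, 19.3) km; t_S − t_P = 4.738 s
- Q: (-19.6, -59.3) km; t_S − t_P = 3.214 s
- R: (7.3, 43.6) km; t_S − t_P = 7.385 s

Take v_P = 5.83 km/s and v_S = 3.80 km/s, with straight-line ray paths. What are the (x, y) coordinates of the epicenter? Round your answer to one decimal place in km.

Distance from S−P lag: d = Δt · v_P v_S / (v_P − v_S) = Δt · (5.83·3.80)/(5.83−3.80) ≈ 10.9133·Δt.
So d_P = 51.71, d_Q = 35.08, d_R = 80.59 km.
Circle about each station: (x + 56.1)² + (y − 19.3)² = 51.71²; (x + 19.6)² + (y + 59.3)² = 35.08²; (x − 7.3)² + (y − 43.6)² = 80.59².
Subtracting the P equation from the Q and R equations removes the quadratic terms:
73.0 x − 157.2 y = 1824.27
126.8 x + 48.6 y = -5386.27
Solving the 2×2 system: x ≈ -32.3, y ≈ -26.6 km.

x ≈ -32.3 km, y ≈ -26.6 km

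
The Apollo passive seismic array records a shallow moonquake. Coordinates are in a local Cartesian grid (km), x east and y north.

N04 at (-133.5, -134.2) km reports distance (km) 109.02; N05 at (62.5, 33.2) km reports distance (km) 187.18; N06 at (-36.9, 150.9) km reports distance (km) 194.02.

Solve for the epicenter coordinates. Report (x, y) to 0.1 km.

-114.8 km east, -26.8 km north

Circle about each station: (x + 133.5)² + (y + 134.2)² = 109.02²; (x − 62.5)² + (y − 33.2)² = 187.18²; (x + 36.9)² + (y − 150.9)² = 194.02².
Subtracting the N04 equation from the N05 and N06 equations removes the quadratic terms:
392.0 x + 334.8 y = -53974.39
193.2 x + 570.2 y = -37457.87
Solving the 2×2 system: x ≈ -114.8, y ≈ -26.8 km.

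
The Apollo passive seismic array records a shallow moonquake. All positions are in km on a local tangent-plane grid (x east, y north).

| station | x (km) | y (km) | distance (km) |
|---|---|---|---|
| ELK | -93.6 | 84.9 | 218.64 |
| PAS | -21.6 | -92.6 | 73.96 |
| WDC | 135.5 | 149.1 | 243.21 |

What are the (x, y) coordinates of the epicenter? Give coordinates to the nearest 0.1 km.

51.1 km east, -79.0 km north

Circle about each station: (x + 93.6)² + (y − 84.9)² = 218.64²; (x + 21.6)² + (y + 92.6)² = 73.96²; (x − 135.5)² + (y − 149.1)² = 243.21².
Subtracting the ELK equation from the PAS and WDC equations removes the quadratic terms:
144.0 x − 355.0 y = 35405.72
458.2 x + 128.4 y = 13274.44
Solving the 2×2 system: x ≈ 51.1, y ≈ -79.0 km.
Check against ELK (with the unrounded x, y): √((x + 93.6)²+(y − 84.9)²) = 218.64 ≈ 218.64 km. ✓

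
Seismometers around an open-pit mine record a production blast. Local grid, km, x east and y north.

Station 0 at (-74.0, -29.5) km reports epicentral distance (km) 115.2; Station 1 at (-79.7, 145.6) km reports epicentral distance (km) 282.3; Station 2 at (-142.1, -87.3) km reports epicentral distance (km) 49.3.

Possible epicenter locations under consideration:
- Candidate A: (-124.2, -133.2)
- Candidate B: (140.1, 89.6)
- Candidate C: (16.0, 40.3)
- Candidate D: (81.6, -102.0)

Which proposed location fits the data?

For each candidate, compare |candidate − station| to the reported distance:
Candidate A: residuals Station 0 0.0, Station 1 0.0, Station 2 0.0 → max 0.0 km
Candidate B: residuals Station 0 129.8, Station 1 55.5, Station 2 283.8 → max 283.8 km
Candidate C: residuals Station 0 1.3, Station 1 140.0, Station 2 153.9 → max 153.9 km
Candidate D: residuals Station 0 56.5, Station 1 13.2, Station 2 174.9 → max 174.9 km
Only Candidate A has all residuals ≈ 0.

Candidate A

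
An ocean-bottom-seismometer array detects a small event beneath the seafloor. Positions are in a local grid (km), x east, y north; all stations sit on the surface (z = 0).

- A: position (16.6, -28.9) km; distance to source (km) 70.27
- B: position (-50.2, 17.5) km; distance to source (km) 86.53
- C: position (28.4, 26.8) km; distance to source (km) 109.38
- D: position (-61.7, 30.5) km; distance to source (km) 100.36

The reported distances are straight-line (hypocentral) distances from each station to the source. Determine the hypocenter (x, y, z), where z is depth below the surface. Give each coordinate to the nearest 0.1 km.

Each station gives a sphere (x−x_i)² + (y−y_i)² + z² = d_i² (stations at z=0).
Subtracting the A sphere from B and C: z² cancels, leaving linear equations in x and y:
-133.6 x + 92.8 y = -834.05
23.6 x + 111.4 y = -6612.08
Solving: x ≈ -30.498, y ≈ -52.894 km (keep extra digits for the depth step; rounded: -30.5, -52.9).
Then from the A sphere: z² = 70.27² − (x − 16.6)² − (y + 28.9)² with x = -30.498, y = -52.894, so z ≈ 46.303 ≈ 46.3 km.

(-30.5, -52.9, 46.3)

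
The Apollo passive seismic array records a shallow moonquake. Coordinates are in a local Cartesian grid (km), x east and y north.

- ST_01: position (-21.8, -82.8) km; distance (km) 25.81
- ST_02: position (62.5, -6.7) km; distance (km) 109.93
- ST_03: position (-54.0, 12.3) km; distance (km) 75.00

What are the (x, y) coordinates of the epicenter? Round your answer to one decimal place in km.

Circle about each station: (x + 21.8)² + (y + 82.8)² = 25.81²; (x − 62.5)² + (y + 6.7)² = 109.93²; (x + 54.0)² + (y − 12.3)² = 75.00².
Subtracting the ST_01 equation from the ST_02 and ST_03 equations removes the quadratic terms:
168.6 x + 152.2 y = -14798.39
-64.4 x + 190.2 y = -9222.63
Solving the 2×2 system: x ≈ -33.7, y ≈ -59.9 km.

-33.7 km east, -59.9 km north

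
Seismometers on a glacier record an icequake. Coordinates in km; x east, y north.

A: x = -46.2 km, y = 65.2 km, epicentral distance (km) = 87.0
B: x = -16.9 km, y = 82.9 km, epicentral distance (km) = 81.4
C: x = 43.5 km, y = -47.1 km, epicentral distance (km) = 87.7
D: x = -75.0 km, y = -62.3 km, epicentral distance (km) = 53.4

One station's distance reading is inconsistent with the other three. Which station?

Solve using three stations at a time. Using A, C, D (subtract circle equations pairwise → linear system) gives (x, y) ≈ (-40.4, -21.6).
Distances from that point to each station vs reported:
  A: calculated 87.0 vs reported 87.0 → residual 0.0 km
  B: calculated 107.1 vs reported 81.4 → residual 25.7 km
  C: calculated 87.7 vs reported 87.7 → residual 0.0 km
  D: calculated 53.4 vs reported 53.4 → residual 0.0 km
A, C, D are mutually consistent (residuals ≈ 0); B is off by 25.7 km.

B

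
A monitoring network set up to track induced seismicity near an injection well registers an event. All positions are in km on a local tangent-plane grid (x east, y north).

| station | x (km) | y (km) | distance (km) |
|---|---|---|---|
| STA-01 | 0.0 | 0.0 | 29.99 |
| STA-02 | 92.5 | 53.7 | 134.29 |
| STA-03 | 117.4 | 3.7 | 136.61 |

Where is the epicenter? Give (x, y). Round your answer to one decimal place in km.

-16.1 km east, -25.3 km north

Circle about each station: x² + y² = 29.99²; (x − 92.5)² + (y − 53.7)² = 134.29²; (x − 117.4)² + (y − 3.7)² = 136.61².
Subtracting the STA-01 equation from the STA-02 and STA-03 equations removes the quadratic terms:
185.0 x + 107.4 y = -5694.46
234.8 x + 7.4 y = -3966.44
Solving the 2×2 system: x ≈ -16.1, y ≈ -25.3 km.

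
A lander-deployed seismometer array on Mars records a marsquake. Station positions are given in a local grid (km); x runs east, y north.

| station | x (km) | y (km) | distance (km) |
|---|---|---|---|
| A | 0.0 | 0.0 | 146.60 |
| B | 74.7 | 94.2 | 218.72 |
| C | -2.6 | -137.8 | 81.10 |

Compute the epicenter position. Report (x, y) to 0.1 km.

(77.4, -124.5)

Circle about each station: x² + y² = 146.60²; (x − 74.7)² + (y − 94.2)² = 218.72²; (x + 2.6)² + (y + 137.8)² = 81.10².
Subtracting the A equation from the B and C equations removes the quadratic terms:
149.4 x + 188.4 y = -11893.15
-5.2 x − 275.6 y = 33909.95
Solving the 2×2 system: x ≈ 77.4, y ≈ -124.5 km.
Check against A (with the unrounded x, y): √(x²+y²) = 146.60 ≈ 146.60 km. ✓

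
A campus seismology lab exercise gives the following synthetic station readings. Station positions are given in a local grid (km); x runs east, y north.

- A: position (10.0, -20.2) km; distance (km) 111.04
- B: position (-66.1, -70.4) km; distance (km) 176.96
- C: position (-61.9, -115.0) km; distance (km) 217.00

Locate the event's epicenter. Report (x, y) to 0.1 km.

Circle about each station: (x − 10.0)² + (y + 20.2)² = 111.04²; (x + 66.1)² + (y + 70.4)² = 176.96²; (x + 61.9)² + (y + 115.0)² = 217.00².
Subtracting pairs of circle equations eliminates x²+y² and gives linear equations (the radical axes):
-152.2 x − 100.4 y = -10167.63
-143.8 x − 189.6 y = -18210.55
Solving the 2×2 system: x ≈ 6.9, y ≈ 90.8 km.
Check against A (with the unrounded x, y): √((x − 10.0)²+(y + 20.2)²) = 111.06 ≈ 111.04 km. ✓

x ≈ 6.9 km, y ≈ 90.8 km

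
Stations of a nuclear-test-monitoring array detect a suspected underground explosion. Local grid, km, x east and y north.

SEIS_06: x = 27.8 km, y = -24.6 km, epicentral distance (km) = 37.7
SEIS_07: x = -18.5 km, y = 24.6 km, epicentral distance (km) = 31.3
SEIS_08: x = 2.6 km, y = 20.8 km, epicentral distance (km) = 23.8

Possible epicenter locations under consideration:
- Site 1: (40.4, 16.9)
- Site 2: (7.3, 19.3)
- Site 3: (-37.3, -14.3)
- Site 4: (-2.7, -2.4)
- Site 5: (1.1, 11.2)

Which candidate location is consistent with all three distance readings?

For each candidate, compare |candidate − station| to the reported distance:
Site 1: residuals SEIS_06 5.7, SEIS_07 28.1, SEIS_08 14.2 → max 28.1 km
Site 2: residuals SEIS_06 10.8, SEIS_07 5.0, SEIS_08 18.9 → max 18.9 km
Site 3: residuals SEIS_06 28.2, SEIS_07 11.9, SEIS_08 29.3 → max 29.3 km
Site 4: residuals SEIS_06 0.0, SEIS_07 0.0, SEIS_08 0.0 → max 0.0 km
Site 5: residuals SEIS_06 7.0, SEIS_07 7.6, SEIS_08 14.1 → max 14.1 km
Only Site 4 has all residuals ≈ 0.

Site 4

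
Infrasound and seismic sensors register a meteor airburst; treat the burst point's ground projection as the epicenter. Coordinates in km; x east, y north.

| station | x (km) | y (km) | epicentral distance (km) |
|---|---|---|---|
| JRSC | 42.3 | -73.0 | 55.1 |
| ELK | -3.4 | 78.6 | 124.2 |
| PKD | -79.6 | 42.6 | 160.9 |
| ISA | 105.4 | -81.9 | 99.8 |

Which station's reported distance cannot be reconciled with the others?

ISA

Solve using three stations at a time. Using JRSC, ELK, PKD (subtract circle equations pairwise → linear system) gives (x, y) ≈ (67.0, -23.7).
Distances from that point to each station vs reported:
  JRSC: calculated 55.1 vs reported 55.1 → residual 0.0 km
  ELK: calculated 124.2 vs reported 124.2 → residual 0.0 km
  PKD: calculated 160.9 vs reported 160.9 → residual 0.0 km
  ISA: calculated 69.7 vs reported 99.8 → residual 30.1 km
JRSC, ELK, PKD are mutually consistent (residuals ≈ 0); ISA is off by 30.1 km.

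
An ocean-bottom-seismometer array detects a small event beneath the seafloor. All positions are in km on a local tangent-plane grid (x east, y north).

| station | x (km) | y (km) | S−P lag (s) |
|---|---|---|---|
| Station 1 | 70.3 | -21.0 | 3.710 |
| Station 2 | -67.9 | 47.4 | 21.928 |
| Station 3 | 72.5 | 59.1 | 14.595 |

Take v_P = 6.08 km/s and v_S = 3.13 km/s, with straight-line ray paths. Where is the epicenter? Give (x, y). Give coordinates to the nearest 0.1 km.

Distance from S−P lag: d = Δt · v_P v_S / (v_P − v_S) = Δt · (6.08·3.13)/(6.08−3.13) ≈ 6.4510·Δt.
So d_Station 1 = 23.93, d_Station 2 = 141.46, d_Station 3 = 94.15 km.
Circle about each station: (x − 70.3)² + (y + 21.0)² = 23.93²; (x + 67.9)² + (y − 47.4)² = 141.46²; (x − 72.5)² + (y − 59.1)² = 94.15².
Subtracting the Station 1 equation from the Station 2 and Station 3 equations removes the quadratic terms:
-276.4 x + 136.8 y = -17964.21
4.4 x + 160.2 y = -4925.61
Solving the 2×2 system: x ≈ 49.1, y ≈ -32.1 km.
Check against Station 1 (with the unrounded x, y): √((x − 70.3)²+(y + 21.0)²) = 23.92 ≈ 23.93 km. ✓

x ≈ 49.1 km, y ≈ -32.1 km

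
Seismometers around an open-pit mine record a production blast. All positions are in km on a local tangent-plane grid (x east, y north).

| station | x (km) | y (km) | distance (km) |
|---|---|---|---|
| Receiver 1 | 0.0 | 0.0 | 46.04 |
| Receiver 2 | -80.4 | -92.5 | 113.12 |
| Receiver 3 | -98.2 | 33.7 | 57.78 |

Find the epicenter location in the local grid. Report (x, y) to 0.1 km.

x ≈ -43.7 km, y ≈ 14.5 km

Circle about each station: x² + y² = 46.04²; (x + 80.4)² + (y + 92.5)² = 113.12²; (x + 98.2)² + (y − 33.7)² = 57.78².
Subtracting the Receiver 1 equation from the Receiver 2 and Receiver 3 equations removes the quadratic terms:
-160.8 x − 185.0 y = 4343.96
-196.4 x + 67.4 y = 9560.08
Solving the 2×2 system: x ≈ -43.7, y ≈ 14.5 km.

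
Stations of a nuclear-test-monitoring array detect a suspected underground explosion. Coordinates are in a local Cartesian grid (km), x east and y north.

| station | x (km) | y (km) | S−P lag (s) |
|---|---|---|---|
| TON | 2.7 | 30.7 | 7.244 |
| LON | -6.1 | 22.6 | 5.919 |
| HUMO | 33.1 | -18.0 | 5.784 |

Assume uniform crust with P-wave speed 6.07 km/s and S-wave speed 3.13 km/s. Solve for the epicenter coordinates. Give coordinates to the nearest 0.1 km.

x ≈ -4.2 km, y ≈ -15.6 km

Distance from S−P lag: d = Δt · v_P v_S / (v_P − v_S) = Δt · (6.07·3.13)/(6.07−3.13) ≈ 6.4623·Δt.
So d_TON = 46.81, d_LON = 38.25, d_HUMO = 37.38 km.
Circle about each station: (x − 2.7)² + (y − 30.7)² = 46.81²; (x + 6.1)² + (y − 22.6)² = 38.25²; (x − 33.1)² + (y + 18.0)² = 37.38².
Subtracting pairs of circle equations eliminates x²+y² and gives linear equations (the radical axes):
-17.6 x − 16.2 y = 326.30
60.8 x − 97.4 y = 1263.74
Solving the 2×2 system: x ≈ -4.2, y ≈ -15.6 km.
Check against TON (with the unrounded x, y): √((x − 2.7)²+(y − 30.7)²) = 46.80 ≈ 46.81 km. ✓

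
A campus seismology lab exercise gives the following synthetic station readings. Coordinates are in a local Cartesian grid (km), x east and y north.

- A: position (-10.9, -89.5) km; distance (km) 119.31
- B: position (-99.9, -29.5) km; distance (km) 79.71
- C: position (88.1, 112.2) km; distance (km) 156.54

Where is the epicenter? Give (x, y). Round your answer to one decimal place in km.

-42.3 km east, 25.6 km north

Circle about each station: (x + 10.9)² + (y + 89.5)² = 119.31²; (x + 99.9)² + (y + 29.5)² = 79.71²; (x − 88.1)² + (y − 112.2)² = 156.54².
Subtracting pairs of circle equations eliminates x²+y² and gives linear equations (the radical axes):
-178.0 x + 120.0 y = 10602.39
198.0 x + 403.4 y = 1951.49
Solving the 2×2 system: x ≈ -42.3, y ≈ 25.6 km.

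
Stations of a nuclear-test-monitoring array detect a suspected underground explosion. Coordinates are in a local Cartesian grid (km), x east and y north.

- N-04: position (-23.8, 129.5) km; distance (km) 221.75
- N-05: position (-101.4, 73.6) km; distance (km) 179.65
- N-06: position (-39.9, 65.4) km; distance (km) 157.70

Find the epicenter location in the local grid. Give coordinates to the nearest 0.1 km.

Circle about each station: (x + 23.8)² + (y − 129.5)² = 221.75²; (x + 101.4)² + (y − 73.6)² = 179.65²; (x + 39.9)² + (y − 65.4)² = 157.70².
Subtracting pairs of circle equations eliminates x²+y² and gives linear equations (the radical axes):
-155.2 x − 111.8 y = 15261.17
-32.2 x − 128.2 y = 12836.25
Solving the 2×2 system: x ≈ -32.0, y ≈ -92.1 km.

-32.0 km east, -92.1 km north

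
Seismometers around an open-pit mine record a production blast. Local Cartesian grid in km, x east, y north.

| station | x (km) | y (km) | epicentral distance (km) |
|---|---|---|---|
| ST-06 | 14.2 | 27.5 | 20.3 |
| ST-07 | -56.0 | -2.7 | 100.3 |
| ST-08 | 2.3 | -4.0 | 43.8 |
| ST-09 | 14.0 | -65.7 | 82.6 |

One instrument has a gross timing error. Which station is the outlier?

ST-06

Solve using three stations at a time. Using ST-07, ST-08, ST-09 (subtract circle equations pairwise → linear system) gives (x, y) ≈ (43.3, 11.6).
Distances from that point to each station vs reported:
  ST-06: calculated 33.2 vs reported 20.3 → residual 12.9 km
  ST-07: calculated 100.3 vs reported 100.3 → residual 0.0 km
  ST-08: calculated 43.9 vs reported 43.8 → residual 0.1 km
  ST-09: calculated 82.6 vs reported 82.6 → residual 0.0 km
ST-07, ST-08, ST-09 are mutually consistent (residuals ≈ 0); ST-06 is off by 12.9 km.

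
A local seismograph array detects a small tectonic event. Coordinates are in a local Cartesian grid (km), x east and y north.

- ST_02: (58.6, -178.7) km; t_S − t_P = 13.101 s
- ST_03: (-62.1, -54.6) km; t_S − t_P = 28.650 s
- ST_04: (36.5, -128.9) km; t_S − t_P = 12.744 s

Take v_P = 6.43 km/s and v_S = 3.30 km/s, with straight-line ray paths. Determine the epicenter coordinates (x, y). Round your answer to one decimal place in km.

Distance from S−P lag: d = Δt · v_P v_S / (v_P − v_S) = Δt · (6.43·3.30)/(6.43−3.30) ≈ 6.7792·Δt.
So d_ST_02 = 88.81, d_ST_03 = 194.23, d_ST_04 = 86.39 km.
Circle about each station: (x − 58.6)² + (y + 178.7)² = 88.81²; (x + 62.1)² + (y + 54.6)² = 194.23²; (x − 36.5)² + (y + 128.9)² = 86.39².
Subtracting pairs of circle equations eliminates x²+y² and gives linear equations (the radical axes):
-241.4 x + 248.2 y = -58368.16
-44.2 x + 99.6 y = -16996.21
Solving the 2×2 system: x ≈ 122.0, y ≈ -116.5 km.

(122.0, -116.5)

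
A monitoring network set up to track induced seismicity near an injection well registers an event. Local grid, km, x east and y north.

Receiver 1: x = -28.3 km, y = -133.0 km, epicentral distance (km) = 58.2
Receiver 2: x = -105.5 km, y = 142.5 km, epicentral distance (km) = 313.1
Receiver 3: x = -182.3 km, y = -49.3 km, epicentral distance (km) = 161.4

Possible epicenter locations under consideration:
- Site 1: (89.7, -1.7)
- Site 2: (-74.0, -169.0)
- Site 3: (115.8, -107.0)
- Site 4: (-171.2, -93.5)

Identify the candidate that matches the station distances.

For each candidate, compare |candidate − station| to the reported distance:
Site 1: residuals Receiver 1 118.3, Receiver 2 70.4, Receiver 3 114.7 → max 118.3 km
Site 2: residuals Receiver 1 0.0, Receiver 2 0.0, Receiver 3 0.0 → max 0.0 km
Site 3: residuals Receiver 1 88.2, Receiver 2 20.4, Receiver 3 142.2 → max 142.2 km
Site 4: residuals Receiver 1 90.1, Receiver 2 68.1, Receiver 3 115.8 → max 115.8 km
Only Site 2 has all residuals ≈ 0.

Site 2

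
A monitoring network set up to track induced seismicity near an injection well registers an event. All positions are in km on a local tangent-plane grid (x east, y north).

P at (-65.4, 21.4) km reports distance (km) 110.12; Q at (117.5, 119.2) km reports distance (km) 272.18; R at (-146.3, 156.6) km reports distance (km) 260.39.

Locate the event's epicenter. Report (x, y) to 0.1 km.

Circle about each station: (x + 65.4)² + (y − 21.4)² = 110.12²; (x − 117.5)² + (y − 119.2)² = 272.18²; (x + 146.3)² + (y − 156.6)² = 260.39².
Subtracting the P equation from the Q and R equations removes the quadratic terms:
365.8 x + 195.6 y = -38675.77
-161.8 x + 270.4 y = -14484.41
Solving the 2×2 system: x ≈ -58.4, y ≈ -88.5 km.

-58.4 km east, -88.5 km north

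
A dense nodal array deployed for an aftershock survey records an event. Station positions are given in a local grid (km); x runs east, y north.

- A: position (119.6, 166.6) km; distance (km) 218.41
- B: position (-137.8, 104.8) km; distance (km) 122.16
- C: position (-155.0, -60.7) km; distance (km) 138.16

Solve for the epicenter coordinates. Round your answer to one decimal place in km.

Circle about each station: (x − 119.6)² + (y − 166.6)² = 218.41²; (x + 137.8)² + (y − 104.8)² = 122.16²; (x + 155.0)² + (y + 60.7)² = 138.16².
Subtracting the A equation from the B and C equations removes the quadratic terms:
-514.8 x − 123.6 y = 20692.02
-549.2 x − 454.6 y = 14264.51
Solving the 2×2 system: x ≈ -46.0, y ≈ 24.2 km.
Check against A (with the unrounded x, y): √((x − 119.6)²+(y − 166.6)²) = 218.41 ≈ 218.41 km. ✓

-46.0 km east, 24.2 km north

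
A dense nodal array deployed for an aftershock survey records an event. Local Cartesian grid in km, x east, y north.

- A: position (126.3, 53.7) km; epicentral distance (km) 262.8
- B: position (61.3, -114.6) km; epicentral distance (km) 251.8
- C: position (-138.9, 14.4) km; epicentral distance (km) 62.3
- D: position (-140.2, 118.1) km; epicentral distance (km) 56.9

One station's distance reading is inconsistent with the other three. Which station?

A

Solve using three stations at a time. Using B, C, D (subtract circle equations pairwise → linear system) gives (x, y) ≈ (-110.2, 69.7).
Distances from that point to each station vs reported:
  A: calculated 237.1 vs reported 262.8 → residual 25.7 km
  B: calculated 251.8 vs reported 251.8 → residual 0.0 km
  C: calculated 62.3 vs reported 62.3 → residual 0.0 km
  D: calculated 56.9 vs reported 56.9 → residual 0.0 km
B, C, D are mutually consistent (residuals ≈ 0); A is off by 25.7 km.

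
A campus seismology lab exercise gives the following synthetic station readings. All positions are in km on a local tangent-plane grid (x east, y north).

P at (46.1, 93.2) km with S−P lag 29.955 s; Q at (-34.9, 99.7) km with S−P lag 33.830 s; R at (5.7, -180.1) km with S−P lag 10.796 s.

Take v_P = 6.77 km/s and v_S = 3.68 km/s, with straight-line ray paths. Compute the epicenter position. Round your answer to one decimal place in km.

x ≈ 85.4 km, y ≈ -145.1 km

Distance from S−P lag: d = Δt · v_P v_S / (v_P − v_S) = Δt · (6.77·3.68)/(6.77−3.68) ≈ 8.0627·Δt.
So d_P = 241.52, d_Q = 272.76, d_R = 87.04 km.
Circle about each station: (x − 46.1)² + (y − 93.2)² = 241.52²; (x + 34.9)² + (y − 99.7)² = 272.76²; (x − 5.7)² + (y + 180.1)² = 87.04².
Subtracting pairs of circle equations eliminates x²+y² and gives linear equations (the radical axes):
-162.0 x + 13.0 y = -15719.46
-80.8 x − 546.6 y = 72413.00
Solving the 2×2 system: x ≈ 85.4, y ≈ -145.1 km.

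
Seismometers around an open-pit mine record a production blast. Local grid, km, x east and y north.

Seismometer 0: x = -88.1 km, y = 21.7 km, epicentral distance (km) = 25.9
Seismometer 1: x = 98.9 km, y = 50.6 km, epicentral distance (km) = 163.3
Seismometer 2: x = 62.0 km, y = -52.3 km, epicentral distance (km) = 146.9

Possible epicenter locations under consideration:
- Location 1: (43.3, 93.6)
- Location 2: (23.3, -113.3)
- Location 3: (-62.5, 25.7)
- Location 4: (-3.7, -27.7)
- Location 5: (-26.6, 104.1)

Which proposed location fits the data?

Location 3

For each candidate, compare |candidate − station| to the reported distance:
Location 1: residuals Seismometer 0 123.9, Seismometer 1 93.0, Seismometer 2 0.2 → max 123.9 km
Location 2: residuals Seismometer 0 149.1, Seismometer 1 17.2, Seismometer 2 74.7 → max 149.1 km
Location 3: residuals Seismometer 0 0.0, Seismometer 1 0.0, Seismometer 2 0.0 → max 0.0 km
Location 4: residuals Seismometer 0 71.9, Seismometer 1 34.2, Seismometer 2 76.7 → max 76.7 km
Location 5: residuals Seismometer 0 76.9, Seismometer 1 26.9, Seismometer 2 32.9 → max 76.9 km
Only Location 3 has all residuals ≈ 0.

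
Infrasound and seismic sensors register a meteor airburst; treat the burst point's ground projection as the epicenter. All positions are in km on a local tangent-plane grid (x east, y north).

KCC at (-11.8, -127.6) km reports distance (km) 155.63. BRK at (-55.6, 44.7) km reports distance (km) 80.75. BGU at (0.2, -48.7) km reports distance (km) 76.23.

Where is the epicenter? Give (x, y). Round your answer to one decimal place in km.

22.5 km east, 24.2 km north

Circle about each station: (x + 11.8)² + (y + 127.6)² = 155.63²; (x + 55.6)² + (y − 44.7)² = 80.75²; (x − 0.2)² + (y + 48.7)² = 76.23².
Subtracting the KCC equation from the BRK and BGU equations removes the quadratic terms:
-87.6 x + 344.6 y = 6368.58
24.0 x + 157.8 y = 4360.41
Solving the 2×2 system: x ≈ 22.5, y ≈ 24.2 km.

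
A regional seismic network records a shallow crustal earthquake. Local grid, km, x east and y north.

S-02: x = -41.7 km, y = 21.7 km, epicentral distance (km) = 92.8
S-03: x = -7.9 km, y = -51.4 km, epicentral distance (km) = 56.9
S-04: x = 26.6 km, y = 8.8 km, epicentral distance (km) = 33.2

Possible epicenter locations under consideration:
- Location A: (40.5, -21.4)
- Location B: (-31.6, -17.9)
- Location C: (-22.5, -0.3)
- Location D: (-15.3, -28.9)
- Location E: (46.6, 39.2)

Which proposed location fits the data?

Location A

For each candidate, compare |candidate − station| to the reported distance:
Location A: residuals S-02 0.0, S-03 0.0, S-04 0.0 → max 0.0 km
Location B: residuals S-02 51.9, S-03 15.9, S-04 30.8 → max 51.9 km
Location C: residuals S-02 63.6, S-03 3.8, S-04 16.7 → max 63.6 km
Location D: residuals S-02 35.7, S-03 33.2, S-04 23.2 → max 35.7 km
Location E: residuals S-02 2.8, S-03 48.8, S-04 3.2 → max 48.8 km
Only Location A has all residuals ≈ 0.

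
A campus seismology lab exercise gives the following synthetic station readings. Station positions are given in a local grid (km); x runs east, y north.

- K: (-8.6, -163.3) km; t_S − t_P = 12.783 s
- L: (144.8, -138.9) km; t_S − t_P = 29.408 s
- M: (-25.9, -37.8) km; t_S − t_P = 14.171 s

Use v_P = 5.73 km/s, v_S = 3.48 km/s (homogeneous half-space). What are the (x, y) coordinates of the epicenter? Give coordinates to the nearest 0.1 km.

(-115.5, -125.8)

Distance from S−P lag: d = Δt · v_P v_S / (v_P − v_S) = Δt · (5.73·3.48)/(5.73−3.48) ≈ 8.8624·Δt.
So d_K = 113.29, d_L = 260.63, d_M = 125.59 km.
Circle about each station: (x + 8.6)² + (y + 163.3)² = 113.29²; (x − 144.8)² + (y + 138.9)² = 260.63²; (x + 25.9)² + (y + 37.8)² = 125.59².
Subtracting the K equation from the L and M equations removes the quadratic terms:
306.8 x + 48.8 y = -41573.97
-34.6 x + 251.0 y = -27579.42
Solving the 2×2 system: x ≈ -115.5, y ≈ -125.8 km.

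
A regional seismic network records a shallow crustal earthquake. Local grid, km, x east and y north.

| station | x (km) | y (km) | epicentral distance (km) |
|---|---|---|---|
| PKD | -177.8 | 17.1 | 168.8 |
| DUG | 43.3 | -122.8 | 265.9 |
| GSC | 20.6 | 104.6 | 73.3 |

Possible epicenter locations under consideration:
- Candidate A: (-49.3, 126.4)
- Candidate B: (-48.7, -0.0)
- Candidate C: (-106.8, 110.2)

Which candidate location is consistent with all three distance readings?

Candidate A

For each candidate, compare |candidate − station| to the reported distance:
Candidate A: residuals PKD 0.1, DUG 0.1, GSC 0.1 → max 0.1 km
Candidate B: residuals PKD 38.6, DUG 112.5, GSC 52.2 → max 112.5 km
Candidate C: residuals PKD 51.7, DUG 11.3, GSC 54.2 → max 54.2 km
Only Candidate A has all residuals ≈ 0.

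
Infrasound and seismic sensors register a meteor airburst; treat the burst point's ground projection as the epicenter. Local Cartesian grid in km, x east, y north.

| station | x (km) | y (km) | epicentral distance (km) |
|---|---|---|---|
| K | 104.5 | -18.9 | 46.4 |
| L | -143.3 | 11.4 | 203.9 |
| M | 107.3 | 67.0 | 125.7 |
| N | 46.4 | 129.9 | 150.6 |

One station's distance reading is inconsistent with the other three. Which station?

M

Solve using three stations at a time. Using K, L, N (subtract circle equations pairwise → linear system) gives (x, y) ≈ (58.1, -20.2).
Distances from that point to each station vs reported:
  K: calculated 46.4 vs reported 46.4 → residual 0.0 km
  L: calculated 203.9 vs reported 203.9 → residual 0.0 km
  M: calculated 100.1 vs reported 125.7 → residual 25.6 km
  N: calculated 150.6 vs reported 150.6 → residual 0.0 km
K, L, N are mutually consistent (residuals ≈ 0); M is off by 25.6 km.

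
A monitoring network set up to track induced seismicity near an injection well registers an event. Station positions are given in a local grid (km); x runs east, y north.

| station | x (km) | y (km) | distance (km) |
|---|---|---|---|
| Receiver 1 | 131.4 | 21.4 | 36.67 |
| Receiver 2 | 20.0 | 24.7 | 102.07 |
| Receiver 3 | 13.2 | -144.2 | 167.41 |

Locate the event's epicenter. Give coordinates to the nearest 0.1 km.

Circle about each station: (x − 131.4)² + (y − 21.4)² = 36.67²; (x − 20.0)² + (y − 24.7)² = 102.07²; (x − 13.2)² + (y + 144.2)² = 167.41².
Subtracting pairs of circle equations eliminates x²+y² and gives linear equations (the radical axes):
-222.8 x + 6.6 y = -25787.43
-236.4 x − 331.2 y = -23437.46
Solving the 2×2 system: x ≈ 115.4, y ≈ -11.6 km.

(115.4, -11.6)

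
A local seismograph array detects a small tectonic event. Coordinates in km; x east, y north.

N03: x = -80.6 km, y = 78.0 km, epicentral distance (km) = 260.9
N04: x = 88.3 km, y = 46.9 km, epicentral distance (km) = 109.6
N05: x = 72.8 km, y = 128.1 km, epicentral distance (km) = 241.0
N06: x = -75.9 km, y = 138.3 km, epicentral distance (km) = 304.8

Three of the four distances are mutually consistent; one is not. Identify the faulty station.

Solve using three stations at a time. Using N03, N05, N06 (subtract circle equations pairwise → linear system) gives (x, y) ≈ (98.7, -111.6).
Distances from that point to each station vs reported:
  N03: calculated 261.0 vs reported 260.9 → residual 0.1 km
  N04: calculated 158.8 vs reported 109.6 → residual 49.2 km
  N05: calculated 241.1 vs reported 241.0 → residual 0.1 km
  N06: calculated 304.9 vs reported 304.8 → residual 0.1 km
N03, N05, N06 are mutually consistent (residuals ≈ 0); N04 is off by 49.2 km.

N04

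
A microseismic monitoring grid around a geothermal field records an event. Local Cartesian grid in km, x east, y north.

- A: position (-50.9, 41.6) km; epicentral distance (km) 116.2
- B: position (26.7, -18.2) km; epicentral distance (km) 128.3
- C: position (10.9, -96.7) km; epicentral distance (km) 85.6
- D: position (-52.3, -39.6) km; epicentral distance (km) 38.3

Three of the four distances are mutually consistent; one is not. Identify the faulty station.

Solve using three stations at a time. Using A, C, D (subtract circle equations pairwise → linear system) gives (x, y) ≈ (-71.2, -72.8).
Distances from that point to each station vs reported:
  A: calculated 116.2 vs reported 116.2 → residual 0.0 km
  B: calculated 112.1 vs reported 128.3 → residual 16.2 km
  C: calculated 85.6 vs reported 85.6 → residual 0.0 km
  D: calculated 38.2 vs reported 38.3 → residual 0.1 km
A, C, D are mutually consistent (residuals ≈ 0); B is off by 16.2 km.

B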